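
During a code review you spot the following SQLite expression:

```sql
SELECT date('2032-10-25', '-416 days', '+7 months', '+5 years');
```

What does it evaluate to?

2037-04-05

Applying '-416 days' to 2032-10-25: counting 416 days back gives 2031-09-05.
Adding +7 months to 2031-09-05 gives 2032-04-05.
Adding +5 years to 2032-04-05 gives 2037-04-05.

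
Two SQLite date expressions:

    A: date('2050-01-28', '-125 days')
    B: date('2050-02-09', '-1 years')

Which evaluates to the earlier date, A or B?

B

A = 2049-09-25.
B = 2049-02-09.
B is earlier.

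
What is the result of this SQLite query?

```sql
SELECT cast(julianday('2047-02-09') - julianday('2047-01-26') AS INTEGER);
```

14

5 days remain in January 2047 after the 26th (31 − 26).
Then 9 days into February 2047.
Total: 5 + 9 = 14.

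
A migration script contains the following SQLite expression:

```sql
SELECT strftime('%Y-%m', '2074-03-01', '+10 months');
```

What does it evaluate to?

2075-01

First apply '+10 months': 2074-03-01 → 2075-01-01.
`%Y-%m` extracts the year-month: 2075-01.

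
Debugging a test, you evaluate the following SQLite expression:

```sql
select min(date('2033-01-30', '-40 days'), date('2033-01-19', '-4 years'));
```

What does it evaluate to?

2029-01-19

date('2033-01-30', '-40 days') → 2032-12-21.
date('2033-01-19', '-4 years') → 2029-01-19.
Earlier of the two is 2029-01-19.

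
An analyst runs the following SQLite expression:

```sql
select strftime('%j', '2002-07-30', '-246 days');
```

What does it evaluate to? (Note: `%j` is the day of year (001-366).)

First apply '-246 days': 2002-07-30 → 2001-11-26.
Day-of-year for 2001-11-26: days since 2001-01-01 inclusive = 330, zero-padded to 330.

330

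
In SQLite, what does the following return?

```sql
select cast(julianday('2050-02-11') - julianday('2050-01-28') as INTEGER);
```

14

3 days remain in January 2050 after the 28th (31 − 28).
Then 11 days into February 2050.
Total: 3 + 11 = 14.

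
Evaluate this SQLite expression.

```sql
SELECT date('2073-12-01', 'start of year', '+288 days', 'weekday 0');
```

`start of year` rewinds 2073-12-01 to 2073-01-01.
Applying '+288 days' to 2073-01-01: counting 288 days forward gives 2073-10-16.
`weekday 0` advances to the next Sunday; 2073-10-16 is a Monday, so it moves forward to 2073-10-22.

2073-10-22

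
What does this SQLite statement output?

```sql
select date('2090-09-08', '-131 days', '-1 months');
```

Applying '-131 days' to 2090-09-08: counting 131 days back gives 2090-04-30.
Adding -1 month to 2090-04-30 gives 2090-03-30.

2090-03-30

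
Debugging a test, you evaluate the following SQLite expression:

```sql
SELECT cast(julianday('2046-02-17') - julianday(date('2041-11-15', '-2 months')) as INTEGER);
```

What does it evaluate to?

1616

Adding -2 months to 2041-11-15 gives 2041-09-15.
15 days remain in September 2041 after the 15th (30 − 15).
Full months from October 2041 through January 2046 contribute their day counts.
Then 17 days into February 2046.
Total: 15 + 31 + 30 + 31 + 31 + 28 + 31 + 30 + 31 + 30 + 31 + 31 + 30 + 31 + 30 + 31 + 31 + 28 + 31 + 30 + 31 + 30 + 31 + 31 + 30 + 31 + 30 + 31 + 31 + 29 + 31 + 30 + 31 + 30 + 31 + 31 + 30 + 31 + 30 + 31 + 31 + 28 + 31 + 30 + 31 + 30 + 31 + 31 + 30 + 31 + 30 + 31 + 31 + 17 = 1616.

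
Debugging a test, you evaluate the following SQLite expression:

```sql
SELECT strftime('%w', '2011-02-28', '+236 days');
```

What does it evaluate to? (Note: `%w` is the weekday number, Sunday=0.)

6

First apply '+236 days': 2011-02-28 → 2011-10-22.
2011-10-22 is a Saturday; with Sunday=0 that is 6.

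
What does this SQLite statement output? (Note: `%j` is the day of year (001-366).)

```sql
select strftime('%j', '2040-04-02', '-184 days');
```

274

First apply '-184 days': 2040-04-02 → 2039-10-01.
Day-of-year for 2039-10-01: days since 2039-01-01 inclusive = 274, zero-padded to 274.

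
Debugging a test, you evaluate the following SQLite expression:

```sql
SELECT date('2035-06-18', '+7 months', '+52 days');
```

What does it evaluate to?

2036-03-10

Adding +7 months to 2035-06-18 gives 2036-01-18.
Applying '+52 days' to 2036-01-18: counting 52 days forward gives 2036-03-10.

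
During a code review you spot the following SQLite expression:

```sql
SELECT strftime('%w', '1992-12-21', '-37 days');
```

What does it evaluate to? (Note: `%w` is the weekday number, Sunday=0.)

6

First apply '-37 days': 1992-12-21 → 1992-11-14.
1992-11-14 is a Saturday; with Sunday=0 that is 6.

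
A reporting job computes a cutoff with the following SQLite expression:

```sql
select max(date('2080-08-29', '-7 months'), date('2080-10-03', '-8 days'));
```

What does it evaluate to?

date('2080-08-29', '-7 months') → 2080-01-29.
date('2080-10-03', '-8 days') → 2080-09-25.
Later of the two is 2080-09-25.

2080-09-25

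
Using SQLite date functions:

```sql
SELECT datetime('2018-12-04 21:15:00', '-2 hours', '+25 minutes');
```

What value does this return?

2018-12-04 19:40:00

-2 hours from 2018-12-04 21:15:00 is 2018-12-04 19:15:00.
+25 minutes from 2018-12-04 19:15:00 is 2018-12-04 19:40:00.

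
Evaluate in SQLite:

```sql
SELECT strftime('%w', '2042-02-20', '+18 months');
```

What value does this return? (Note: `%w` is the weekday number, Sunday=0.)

First apply '+18 months': 2042-02-20 → 2043-08-20.
2043-08-20 is a Thursday; with Sunday=0 that is 4.

4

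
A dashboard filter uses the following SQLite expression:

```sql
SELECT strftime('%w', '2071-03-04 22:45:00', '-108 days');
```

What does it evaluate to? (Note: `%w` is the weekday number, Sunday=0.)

0

First apply '-108 days': 2071-03-04 22:45:00 → 2070-11-16 22:45:00.
2070-11-16 is a Sunday; with Sunday=0 that is 0.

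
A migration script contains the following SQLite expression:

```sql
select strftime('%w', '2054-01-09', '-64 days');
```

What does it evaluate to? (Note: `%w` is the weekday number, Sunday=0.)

First apply '-64 days': 2054-01-09 → 2053-11-06.
2053-11-06 is a Thursday; with Sunday=0 that is 4.

4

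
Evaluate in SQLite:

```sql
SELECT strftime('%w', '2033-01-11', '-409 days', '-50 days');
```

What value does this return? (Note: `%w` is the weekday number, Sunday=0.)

First apply '-409 days', '-50 days': 2033-01-11 → 2031-10-10.
2031-10-10 is a Friday; with Sunday=0 that is 5.

5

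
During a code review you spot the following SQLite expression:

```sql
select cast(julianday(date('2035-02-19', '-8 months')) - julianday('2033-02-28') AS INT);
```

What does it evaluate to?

Adding -8 months to 2035-02-19 gives 2034-06-19.
0 days remain in February 2033 after the 28th (28 − 28).
Full months from March 2033 through May 2034 contribute their day counts.
Then 19 days into June 2034.
Total: 0 + 31 + 30 + 31 + 30 + 31 + 31 + 30 + 31 + 30 + 31 + 31 + 28 + 31 + 30 + 31 + 19 = 476.

476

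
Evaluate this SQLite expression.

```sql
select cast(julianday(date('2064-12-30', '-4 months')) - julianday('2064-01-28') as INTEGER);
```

215

Adding -4 months to 2064-12-30 gives 2064-08-30.
3 days remain in January 2064 after the 28th (31 − 28).
Full months from February 2064 through July 2064 contribute their day counts.
Then 30 days into August 2064.
Total: 3 + 29 + 31 + 30 + 31 + 30 + 31 + 30 = 215.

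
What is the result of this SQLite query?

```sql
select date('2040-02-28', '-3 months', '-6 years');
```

Adding -3 months to 2040-02-28 gives 2039-11-28.
Adding -6 years to 2039-11-28 gives 2033-11-28.

2033-11-28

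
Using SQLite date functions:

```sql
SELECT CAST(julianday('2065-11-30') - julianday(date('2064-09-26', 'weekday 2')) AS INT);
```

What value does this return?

`weekday 2` advances to the next Tuesday; 2064-09-26 is a Friday, so it moves forward to 2064-09-30.
0 days remain in September 2064 after the 30th (30 − 30).
Full months from October 2064 through October 2065 contribute their day counts.
Then 30 days into November 2065.
Total: 0 + 31 + 30 + 31 + 31 + 28 + 31 + 30 + 31 + 30 + 31 + 31 + 30 + 31 + 30 = 426.

426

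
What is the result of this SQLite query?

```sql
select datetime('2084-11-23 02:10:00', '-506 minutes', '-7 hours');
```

2084-11-22 10:44:00

506 minutes = 8h 26m; -506 minutes from 2084-11-23 02:10:00 is 2084-11-22 17:44:00 (crosses midnight).
-7 hours from 2084-11-22 17:44:00 is 2084-11-22 10:44:00.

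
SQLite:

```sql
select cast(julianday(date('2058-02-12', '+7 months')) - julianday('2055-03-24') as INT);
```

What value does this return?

1268

Adding +7 months to 2058-02-12 gives 2058-09-12.
7 days remain in March 2055 after the 24th (31 − 24).
Full months from April 2055 through August 2058 contribute their day counts.
Then 12 days into September 2058.
Total: 7 + 30 + 31 + 30 + 31 + 31 + 30 + 31 + 30 + 31 + 31 + 29 + 31 + 30 + 31 + 30 + 31 + 31 + 30 + 31 + 30 + 31 + 31 + 28 + 31 + 30 + 31 + 30 + 31 + 31 + 30 + 31 + 30 + 31 + 31 + 28 + 31 + 30 + 31 + 30 + 31 + 31 + 12 = 1268.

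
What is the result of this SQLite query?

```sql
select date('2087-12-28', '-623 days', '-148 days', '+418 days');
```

2087-01-09

Applying '-623 days' to 2087-12-28: counting 623 days back gives 2086-04-14.
Applying '-148 days' to 2086-04-14: counting 148 days back gives 2085-11-17.
Applying '+418 days' to 2085-11-17: counting 418 days forward gives 2087-01-09.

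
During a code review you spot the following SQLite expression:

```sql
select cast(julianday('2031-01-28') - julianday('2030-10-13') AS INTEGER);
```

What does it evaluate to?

107

18 days remain in October 2030 after the 13th (31 − 13).
November 2030: 30 days.
December 2030: 31 days.
Then 28 days into January 2031.
Total: 18 + 30 + 31 + 28 = 107.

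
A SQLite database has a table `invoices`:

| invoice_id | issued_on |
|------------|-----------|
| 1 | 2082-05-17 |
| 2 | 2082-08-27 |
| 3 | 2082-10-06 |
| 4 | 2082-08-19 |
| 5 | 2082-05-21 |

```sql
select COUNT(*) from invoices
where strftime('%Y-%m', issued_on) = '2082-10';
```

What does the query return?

1

Rows with year-month 2082-10: 2082-10-06 → 1.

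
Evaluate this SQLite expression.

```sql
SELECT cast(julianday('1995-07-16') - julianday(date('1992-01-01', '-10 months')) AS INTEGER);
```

Adding -10 months to 1992-01-01 gives 1991-03-01.
30 days remain in March 1991 after the 1st (31 − 1).
Full months from April 1991 through June 1995 contribute their day counts.
Then 16 days into July 1995.
Total: 30 + 30 + 31 + 30 + 31 + 31 + 30 + 31 + 30 + 31 + 31 + 29 + 31 + 30 + 31 + 30 + 31 + 31 + 30 + 31 + 30 + 31 + 31 + 28 + 31 + 30 + 31 + 30 + 31 + 31 + 30 + 31 + 30 + 31 + 31 + 28 + 31 + 30 + 31 + 30 + 31 + 31 + 30 + 31 + 30 + 31 + 31 + 28 + 31 + 30 + 31 + 30 + 16 = 1598.

1598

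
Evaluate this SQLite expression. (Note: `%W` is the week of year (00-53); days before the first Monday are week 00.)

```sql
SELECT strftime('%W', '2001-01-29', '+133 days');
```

First apply '+133 days': 2001-01-29 → 2001-06-11.
2001-06-11 is a Monday. SQLite's %W counts Mondays since the year started; the result is 24.

24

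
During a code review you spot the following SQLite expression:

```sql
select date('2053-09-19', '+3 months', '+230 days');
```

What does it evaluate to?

2054-08-06

Adding +3 months to 2053-09-19 gives 2053-12-19.
Applying '+230 days' to 2053-12-19: counting 230 days forward gives 2054-08-06.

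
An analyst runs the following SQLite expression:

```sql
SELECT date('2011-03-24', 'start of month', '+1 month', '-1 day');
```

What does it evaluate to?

2011-03-31

`start of month` rewinds 2011-03-24 to 2011-03-01.
Adding +1 month to 2011-03-01 gives 2011-04-01.
Going back 1 day from 2011-04-01 reaches 2011-03-31 (last day of March, 31 days).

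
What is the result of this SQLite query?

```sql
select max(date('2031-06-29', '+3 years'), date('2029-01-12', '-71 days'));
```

date('2031-06-29', '+3 years') → 2034-06-29.
date('2029-01-12', '-71 days') → 2028-11-02.
Later of the two is 2034-06-29.

2034-06-29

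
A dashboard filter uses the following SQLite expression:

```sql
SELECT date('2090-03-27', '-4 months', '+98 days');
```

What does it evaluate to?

Adding -4 months to 2090-03-27 gives 2089-11-27.
Applying '+98 days' to 2089-11-27: counting 98 days forward gives 2090-03-05.

2090-03-05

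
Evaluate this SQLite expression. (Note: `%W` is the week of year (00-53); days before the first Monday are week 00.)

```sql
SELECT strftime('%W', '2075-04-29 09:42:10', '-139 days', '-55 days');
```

First apply '-139 days', '-55 days': 2075-04-29 09:42:10 → 2074-10-17 09:42:10.
2074-10-17 is a Wednesday. SQLite's %W counts Mondays since the year started; the result is 42.

42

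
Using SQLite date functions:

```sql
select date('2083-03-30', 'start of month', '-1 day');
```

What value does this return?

`start of month` rewinds 2083-03-30 to 2083-03-01.
Going back 1 day from 2083-03-01 reaches 2083-02-28 (last day of February, 28 days).

2083-02-28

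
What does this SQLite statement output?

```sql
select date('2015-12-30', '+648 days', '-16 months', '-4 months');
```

2016-02-08

Applying '+648 days' to 2015-12-30: counting 648 days forward gives 2017-10-08.
Adding -16 months to 2017-10-08 gives 2016-06-08.
Adding -4 months to 2016-06-08 gives 2016-02-08.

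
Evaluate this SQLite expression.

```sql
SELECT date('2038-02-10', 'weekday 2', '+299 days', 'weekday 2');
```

`weekday 2` advances to the next Tuesday; 2038-02-10 is a Wednesday, so it moves forward to 2038-02-16.
Applying '+299 days' to 2038-02-16: counting 299 days forward gives 2038-12-12.
`weekday 2` advances to the next Tuesday; 2038-12-12 is a Sunday, so it moves forward to 2038-12-14.

2038-12-14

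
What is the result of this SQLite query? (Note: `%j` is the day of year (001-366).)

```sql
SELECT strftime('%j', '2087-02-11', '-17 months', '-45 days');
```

209

First apply '-17 months', '-45 days': 2087-02-11 → 2085-07-28.
Day-of-year for 2085-07-28: days since 2085-01-01 inclusive = 209, zero-padded to 209.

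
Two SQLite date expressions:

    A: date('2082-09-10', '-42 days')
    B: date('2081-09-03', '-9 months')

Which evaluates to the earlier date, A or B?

B

A = 2082-07-30.
B = 2080-12-03.
B is earlier.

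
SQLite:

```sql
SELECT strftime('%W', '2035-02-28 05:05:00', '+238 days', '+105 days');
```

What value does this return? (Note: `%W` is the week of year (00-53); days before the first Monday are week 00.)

First apply '+238 days', '+105 days': 2035-02-28 05:05:00 → 2036-02-06 05:05:00.
2036-02-06 is a Wednesday. SQLite's %W counts Mondays since the year started; the result is 05.

05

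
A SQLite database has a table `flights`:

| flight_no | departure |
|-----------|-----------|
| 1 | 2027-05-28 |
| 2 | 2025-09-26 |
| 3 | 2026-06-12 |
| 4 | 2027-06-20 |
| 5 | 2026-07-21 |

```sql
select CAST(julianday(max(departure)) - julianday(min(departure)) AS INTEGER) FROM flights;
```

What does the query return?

MIN = 2025-09-26, MAX = 2027-06-20.
4 days remain in September 2025 after the 26th (30 − 26).
Full months from October 2025 through May 2027 contribute their day counts.
Then 20 days into June 2027.
Total: 4 + 31 + 30 + 31 + 31 + 28 + 31 + 30 + 31 + 30 + 31 + 31 + 30 + 31 + 30 + 31 + 31 + 28 + 31 + 30 + 31 + 20 = 632.

632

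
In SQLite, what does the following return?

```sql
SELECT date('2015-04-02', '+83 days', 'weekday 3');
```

Applying '+83 days' to 2015-04-02: counting 83 days forward gives 2015-06-24.
`weekday 3` advances to the next Wednesday; 2015-06-24 is already a Wednesday, so it stays at 2015-06-24.

2015-06-24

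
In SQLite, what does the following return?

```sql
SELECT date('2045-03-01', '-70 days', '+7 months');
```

Applying '-70 days' to 2045-03-01: counting 70 days back gives 2044-12-21.
Adding +7 months to 2044-12-21 gives 2045-07-21.

2045-07-21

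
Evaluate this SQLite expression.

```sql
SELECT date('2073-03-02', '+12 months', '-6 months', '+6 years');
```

Adding +12 months to 2073-03-02 gives 2074-03-02.
Adding -6 months to 2074-03-02 gives 2073-09-02.
Adding +6 years to 2073-09-02 gives 2079-09-02.

2079-09-02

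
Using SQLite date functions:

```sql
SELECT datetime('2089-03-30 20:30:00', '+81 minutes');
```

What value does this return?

81 minutes = 1h 21m; +81 minutes from 2089-03-30 20:30:00 is 2089-03-30 21:51:00.

2089-03-30 21:51:00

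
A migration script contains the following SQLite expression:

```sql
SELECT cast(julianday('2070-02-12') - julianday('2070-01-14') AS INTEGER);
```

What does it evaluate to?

17 days remain in January 2070 after the 14th (31 − 14).
Then 12 days into February 2070.
Total: 17 + 12 = 29.

29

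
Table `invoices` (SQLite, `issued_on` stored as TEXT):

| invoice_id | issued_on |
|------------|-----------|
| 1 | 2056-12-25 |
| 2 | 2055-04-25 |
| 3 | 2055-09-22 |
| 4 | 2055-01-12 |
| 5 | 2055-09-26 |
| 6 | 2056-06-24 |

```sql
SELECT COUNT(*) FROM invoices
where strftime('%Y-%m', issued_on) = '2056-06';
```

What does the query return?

Rows with year-month 2056-06: 2056-06-24 → 1.

1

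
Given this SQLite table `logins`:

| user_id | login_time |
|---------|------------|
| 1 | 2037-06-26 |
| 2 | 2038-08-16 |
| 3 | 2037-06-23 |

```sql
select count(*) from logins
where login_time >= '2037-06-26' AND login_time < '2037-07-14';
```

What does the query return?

Rows in [2037-06-26, 2037-07-14): 2037-06-26 → 1 row.

1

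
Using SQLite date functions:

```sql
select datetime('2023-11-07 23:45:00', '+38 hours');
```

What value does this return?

+38 hours from 2023-11-07 23:45:00 is 2023-11-09 13:45:00 (crosses midnight).

2023-11-09 13:45:00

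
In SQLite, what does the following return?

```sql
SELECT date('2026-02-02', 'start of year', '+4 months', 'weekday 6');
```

`start of year` rewinds 2026-02-02 to 2026-01-01.
Adding +4 months to 2026-01-01 gives 2026-05-01.
`weekday 6` advances to the next Saturday; 2026-05-01 is a Friday, so it moves forward to 2026-05-02.

2026-05-02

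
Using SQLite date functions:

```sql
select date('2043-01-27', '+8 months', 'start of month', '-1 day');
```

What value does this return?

Adding +8 months to 2043-01-27 gives 2043-09-27.
`start of month` rewinds 2043-09-27 to 2043-09-01.
Going back 1 day from 2043-09-01 reaches 2043-08-31 (last day of August, 31 days).

2043-08-31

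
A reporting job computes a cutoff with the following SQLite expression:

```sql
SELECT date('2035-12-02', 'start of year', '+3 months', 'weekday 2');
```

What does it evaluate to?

`start of year` rewinds 2035-12-02 to 2035-01-01.
Adding +3 months to 2035-01-01 gives 2035-04-01.
`weekday 2` advances to the next Tuesday; 2035-04-01 is a Sunday, so it moves forward to 2035-04-03.

2035-04-03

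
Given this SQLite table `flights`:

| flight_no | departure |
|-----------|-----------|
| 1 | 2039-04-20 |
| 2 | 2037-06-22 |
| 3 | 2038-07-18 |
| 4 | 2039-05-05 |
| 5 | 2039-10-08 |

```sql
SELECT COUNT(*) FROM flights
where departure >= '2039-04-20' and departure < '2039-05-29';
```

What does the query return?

Rows in [2039-04-20, 2039-05-29): 2039-04-20, 2039-05-05 → 2 rows.

2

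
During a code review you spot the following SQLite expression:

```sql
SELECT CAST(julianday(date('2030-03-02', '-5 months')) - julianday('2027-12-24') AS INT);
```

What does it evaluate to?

648

Adding -5 months to 2030-03-02 gives 2029-10-02.
7 days remain in December 2027 after the 24th (31 − 24).
Full months from January 2028 through September 2029 contribute their day counts.
Then 2 days into October 2029.
Total: 7 + 31 + 29 + 31 + 30 + 31 + 30 + 31 + 31 + 30 + 31 + 30 + 31 + 31 + 28 + 31 + 30 + 31 + 30 + 31 + 31 + 30 + 2 = 648.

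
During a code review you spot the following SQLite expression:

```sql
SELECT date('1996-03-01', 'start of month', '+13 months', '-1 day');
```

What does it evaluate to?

1997-03-31

`start of month` rewinds 1996-03-01 to 1996-03-01.
Adding +13 months to 1996-03-01 gives 1997-04-01.
Going back 1 day from 1997-04-01 reaches 1997-03-31 (last day of March, 31 days).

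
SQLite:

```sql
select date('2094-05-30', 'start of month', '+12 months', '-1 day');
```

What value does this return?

`start of month` rewinds 2094-05-30 to 2094-05-01.
Adding +12 months to 2094-05-01 gives 2095-05-01.
Going back 1 day from 2095-05-01 reaches 2095-04-30 (last day of April, 30 days).

2095-04-30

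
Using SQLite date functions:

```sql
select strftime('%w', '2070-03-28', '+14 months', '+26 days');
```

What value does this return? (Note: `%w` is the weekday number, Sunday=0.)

2

First apply '+14 months', '+26 days': 2070-03-28 → 2071-06-23.
2071-06-23 is a Tuesday; with Sunday=0 that is 2.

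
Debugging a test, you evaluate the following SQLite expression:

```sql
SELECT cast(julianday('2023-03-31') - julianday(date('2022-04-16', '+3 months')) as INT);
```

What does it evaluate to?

258

Adding +3 months to 2022-04-16 gives 2022-07-16.
15 days remain in July 2022 after the 16th (31 − 16).
Full months from August 2022 through February 2023 contribute their day counts.
Then 31 days into March 2023.
Total: 15 + 31 + 30 + 31 + 30 + 31 + 31 + 28 + 31 = 258.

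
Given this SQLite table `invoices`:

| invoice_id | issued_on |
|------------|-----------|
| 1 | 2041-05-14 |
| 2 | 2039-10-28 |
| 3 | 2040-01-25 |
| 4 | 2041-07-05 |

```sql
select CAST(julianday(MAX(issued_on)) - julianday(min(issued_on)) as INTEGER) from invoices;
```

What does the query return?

616

MIN = 2039-10-28, MAX = 2041-07-05.
3 days remain in October 2039 after the 28th (31 − 28).
Full months from November 2039 through June 2041 contribute their day counts.
Then 5 days into July 2041.
Total: 3 + 30 + 31 + 31 + 29 + 31 + 30 + 31 + 30 + 31 + 31 + 30 + 31 + 30 + 31 + 31 + 28 + 31 + 30 + 31 + 30 + 5 = 616.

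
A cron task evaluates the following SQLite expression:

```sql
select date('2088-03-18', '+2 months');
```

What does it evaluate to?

2088-05-18

Adding +2 months to 2088-03-18 gives 2088-05-18.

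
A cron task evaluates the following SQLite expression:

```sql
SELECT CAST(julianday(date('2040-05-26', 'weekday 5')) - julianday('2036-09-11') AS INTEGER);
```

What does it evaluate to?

`weekday 5` advances to the next Friday; 2040-05-26 is a Saturday, so it moves forward to 2040-06-01.
19 days remain in September 2036 after the 11th (30 − 11).
Full months from October 2036 through May 2040 contribute their day counts.
Then 1 day into June 2040.
Total: 19 + 31 + 30 + 31 + 31 + 28 + 31 + 30 + 31 + 30 + 31 + 31 + 30 + 31 + 30 + 31 + 31 + 28 + 31 + 30 + 31 + 30 + 31 + 31 + 30 + 31 + 30 + 31 + 31 + 28 + 31 + 30 + 31 + 30 + 31 + 31 + 30 + 31 + 30 + 31 + 31 + 29 + 31 + 30 + 31 + 1 = 1359.

1359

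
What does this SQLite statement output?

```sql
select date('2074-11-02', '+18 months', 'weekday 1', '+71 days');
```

2076-07-14

Adding +18 months to 2074-11-02 gives 2076-05-02.
`weekday 1` advances to the next Monday; 2076-05-02 is a Saturday, so it moves forward to 2076-05-04.
Applying '+71 days' to 2076-05-04: counting 71 days forward gives 2076-07-14.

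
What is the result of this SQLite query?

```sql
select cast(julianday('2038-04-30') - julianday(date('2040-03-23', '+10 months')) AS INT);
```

-999

Adding +10 months to 2040-03-23 gives 2041-01-23.
0 days remain in April 2038 after the 30th (30 − 30).
Full months from May 2038 through December 2040 contribute their day counts.
Then 23 days into January 2041.
Total: 0 + 31 + 30 + 31 + 31 + 30 + 31 + 30 + 31 + 31 + 28 + 31 + 30 + 31 + 30 + 31 + 31 + 30 + 31 + 30 + 31 + 31 + 29 + 31 + 30 + 31 + 30 + 31 + 31 + 30 + 31 + 30 + 31 + 23 = 999.
The subtraction is earlier − later, so the result is −999 → -999.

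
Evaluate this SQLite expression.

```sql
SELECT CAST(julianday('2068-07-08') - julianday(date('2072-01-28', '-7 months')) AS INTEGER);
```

Adding -7 months to 2072-01-28 gives 2071-06-28.
23 days remain in July 2068 after the 8th (31 − 8).
Full months from August 2068 through May 2071 contribute their day counts.
Then 28 days into June 2071.
Total: 23 + 31 + 30 + 31 + 30 + 31 + 31 + 28 + 31 + 30 + 31 + 30 + 31 + 31 + 30 + 31 + 30 + 31 + 31 + 28 + 31 + 30 + 31 + 30 + 31 + 31 + 30 + 31 + 30 + 31 + 31 + 28 + 31 + 30 + 31 + 28 = 1085.
The subtraction is earlier − later, so the result is −1085 → -1085.

-1085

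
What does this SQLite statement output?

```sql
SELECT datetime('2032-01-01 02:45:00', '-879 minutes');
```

879 minutes = 14h 39m; -879 minutes from 2032-01-01 02:45:00 is 2031-12-31 12:06:00 (crosses midnight).

2031-12-31 12:06:00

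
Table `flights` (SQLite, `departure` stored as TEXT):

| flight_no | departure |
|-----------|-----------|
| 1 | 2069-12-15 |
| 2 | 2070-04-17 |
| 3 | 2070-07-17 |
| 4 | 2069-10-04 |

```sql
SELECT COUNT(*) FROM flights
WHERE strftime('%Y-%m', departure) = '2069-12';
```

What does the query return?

Rows with year-month 2069-12: 2069-12-15 → 1.

1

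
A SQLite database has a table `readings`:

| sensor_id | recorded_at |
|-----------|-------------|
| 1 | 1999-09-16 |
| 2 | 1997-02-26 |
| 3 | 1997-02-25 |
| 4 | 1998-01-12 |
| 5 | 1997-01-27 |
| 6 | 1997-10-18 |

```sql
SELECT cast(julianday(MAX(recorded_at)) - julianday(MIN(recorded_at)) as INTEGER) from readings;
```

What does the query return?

962

MIN = 1997-01-27, MAX = 1999-09-16.
4 days remain in January 1997 after the 27th (31 − 27).
Full months from February 1997 through August 1999 contribute their day counts.
Then 16 days into September 1999.
Total: 4 + 28 + 31 + 30 + 31 + 30 + 31 + 31 + 30 + 31 + 30 + 31 + 31 + 28 + 31 + 30 + 31 + 30 + 31 + 31 + 30 + 31 + 30 + 31 + 31 + 28 + 31 + 30 + 31 + 30 + 31 + 31 + 16 = 962.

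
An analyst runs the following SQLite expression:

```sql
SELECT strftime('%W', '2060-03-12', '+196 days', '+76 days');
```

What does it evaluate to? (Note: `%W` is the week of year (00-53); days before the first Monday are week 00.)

49

First apply '+196 days', '+76 days': 2060-03-12 → 2060-12-09.
2060-12-09 is a Thursday. SQLite's %W counts Mondays since the year started; the result is 49.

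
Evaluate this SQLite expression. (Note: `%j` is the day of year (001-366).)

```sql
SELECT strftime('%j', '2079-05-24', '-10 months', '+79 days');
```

First apply '-10 months', '+79 days': 2079-05-24 → 2078-10-11.
Day-of-year for 2078-10-11: days since 2078-01-01 inclusive = 284, zero-padded to 284.

284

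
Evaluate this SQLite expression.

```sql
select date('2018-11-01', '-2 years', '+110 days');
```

2017-02-19

Adding -2 years to 2018-11-01 gives 2016-11-01.
Applying '+110 days' to 2016-11-01: counting 110 days forward gives 2017-02-19.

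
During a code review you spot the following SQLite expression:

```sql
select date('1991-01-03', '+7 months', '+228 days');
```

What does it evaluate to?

Adding +7 months to 1991-01-03 gives 1991-08-03.
Applying '+228 days' to 1991-08-03: counting 228 days forward gives 1992-03-18.

1992-03-18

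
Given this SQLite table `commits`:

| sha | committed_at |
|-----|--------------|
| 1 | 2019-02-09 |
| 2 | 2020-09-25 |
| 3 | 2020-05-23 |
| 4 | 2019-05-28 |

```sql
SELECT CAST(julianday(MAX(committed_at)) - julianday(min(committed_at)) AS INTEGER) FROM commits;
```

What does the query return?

594

MIN = 2019-02-09, MAX = 2020-09-25.
19 days remain in February 2019 after the 9th (28 − 9).
Full months from March 2019 through August 2020 contribute their day counts.
Then 25 days into September 2020.
Total: 19 + 31 + 30 + 31 + 30 + 31 + 31 + 30 + 31 + 30 + 31 + 31 + 29 + 31 + 30 + 31 + 30 + 31 + 31 + 25 = 594.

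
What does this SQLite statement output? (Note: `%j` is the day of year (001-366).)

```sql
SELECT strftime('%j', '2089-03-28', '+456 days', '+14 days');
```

192

First apply '+456 days', '+14 days': 2089-03-28 → 2090-07-11.
Day-of-year for 2090-07-11: days since 2090-01-01 inclusive = 192, zero-padded to 192.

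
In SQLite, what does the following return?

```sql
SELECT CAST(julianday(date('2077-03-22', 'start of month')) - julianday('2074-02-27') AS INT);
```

`start of month` rewinds 2077-03-22 to 2077-03-01.
1 day remains in February 2074 after the 27th (28 − 27).
Full months from March 2074 through February 2077 contribute their day counts.
Then 1 day into March 2077.
Total: 1 + 31 + 30 + 31 + 30 + 31 + 31 + 30 + 31 + 30 + 31 + 31 + 28 + 31 + 30 + 31 + 30 + 31 + 31 + 30 + 31 + 30 + 31 + 31 + 29 + 31 + 30 + 31 + 30 + 31 + 31 + 30 + 31 + 30 + 31 + 31 + 28 + 1 = 1098.

1098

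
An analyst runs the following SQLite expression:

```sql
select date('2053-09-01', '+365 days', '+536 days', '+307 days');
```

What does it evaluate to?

2056-12-22

Applying '+365 days' to 2053-09-01: counting 365 days forward gives 2054-09-01.
Applying '+536 days' to 2054-09-01: counting 536 days forward gives 2056-02-19.
Applying '+307 days' to 2056-02-19: counting 307 days forward gives 2056-12-22.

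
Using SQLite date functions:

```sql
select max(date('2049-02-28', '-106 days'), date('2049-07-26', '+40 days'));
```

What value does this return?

date('2049-02-28', '-106 days') → 2048-11-14.
date('2049-07-26', '+40 days') → 2049-09-04.
Later of the two is 2049-09-04.

2049-09-04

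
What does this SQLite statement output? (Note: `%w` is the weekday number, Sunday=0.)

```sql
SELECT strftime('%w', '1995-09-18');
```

1

1995-09-18 is a Monday; with Sunday=0 that is 1.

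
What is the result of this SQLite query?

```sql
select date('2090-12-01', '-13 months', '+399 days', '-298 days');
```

2090-02-10

Adding -13 months to 2090-12-01 gives 2089-11-01.
Applying '+399 days' to 2089-11-01: counting 399 days forward gives 2090-12-05.
Applying '-298 days' to 2090-12-05: counting 298 days back gives 2090-02-10.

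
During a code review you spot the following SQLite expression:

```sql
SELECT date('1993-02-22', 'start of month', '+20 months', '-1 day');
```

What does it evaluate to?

1994-09-30

`start of month` rewinds 1993-02-22 to 1993-02-01.
Adding +20 months to 1993-02-01 gives 1994-10-01.
Going back 1 day from 1994-10-01 reaches 1994-09-30 (last day of September, 30 days).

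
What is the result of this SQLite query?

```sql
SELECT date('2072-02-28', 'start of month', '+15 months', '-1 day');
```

`start of month` rewinds 2072-02-28 to 2072-02-01.
Adding +15 months to 2072-02-01 gives 2073-05-01.
Going back 1 day from 2073-05-01 reaches 2073-04-30 (last day of April, 30 days).

2073-04-30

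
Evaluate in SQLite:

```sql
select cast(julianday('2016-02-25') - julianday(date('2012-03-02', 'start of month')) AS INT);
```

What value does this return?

`start of month` rewinds 2012-03-02 to 2012-03-01.
30 days remain in March 2012 after the 1st (31 − 1).
Full months from April 2012 through January 2016 contribute their day counts.
Then 25 days into February 2016.
Total: 30 + 30 + 31 + 30 + 31 + 31 + 30 + 31 + 30 + 31 + 31 + 28 + 31 + 30 + 31 + 30 + 31 + 31 + 30 + 31 + 30 + 31 + 31 + 28 + 31 + 30 + 31 + 30 + 31 + 31 + 30 + 31 + 30 + 31 + 31 + 28 + 31 + 30 + 31 + 30 + 31 + 31 + 30 + 31 + 30 + 31 + 31 + 25 = 1456.

1456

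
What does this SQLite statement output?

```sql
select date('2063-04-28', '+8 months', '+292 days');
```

Adding +8 months to 2063-04-28 gives 2063-12-28.
Applying '+292 days' to 2063-12-28: counting 292 days forward gives 2064-10-15.

2064-10-15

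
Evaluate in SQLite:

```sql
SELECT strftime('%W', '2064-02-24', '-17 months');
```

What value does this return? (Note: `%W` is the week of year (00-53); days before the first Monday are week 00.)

38

First apply '-17 months': 2064-02-24 → 2062-09-24.
2062-09-24 is a Sunday. SQLite's %W counts Mondays since the year started; the result is 38.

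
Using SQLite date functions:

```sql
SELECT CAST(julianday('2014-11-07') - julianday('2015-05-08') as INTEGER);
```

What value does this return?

23 days remain in November 2014 after the 7th (30 − 7).
December 2014: 31 days.
January 2015: 31 days.
February 2015: 28 days.
March 2015: 31 days.
April 2015: 30 days.
Then 8 days into May 2015.
Total: 23 + 31 + 31 + 28 + 31 + 30 + 8 = 182.
The subtraction is earlier − later, so the result is −182 → -182.

-182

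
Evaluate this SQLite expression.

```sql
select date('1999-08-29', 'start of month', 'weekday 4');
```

`start of month` rewinds 1999-08-29 to 1999-08-01.
`weekday 4` advances to the next Thursday; 1999-08-01 is a Sunday, so it moves forward to 1999-08-05.

1999-08-05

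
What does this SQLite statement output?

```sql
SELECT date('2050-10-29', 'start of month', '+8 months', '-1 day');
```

`start of month` rewinds 2050-10-29 to 2050-10-01.
Adding +8 months to 2050-10-01 gives 2051-06-01.
Going back 1 day from 2051-06-01 reaches 2051-05-31 (last day of May, 31 days).

2051-05-31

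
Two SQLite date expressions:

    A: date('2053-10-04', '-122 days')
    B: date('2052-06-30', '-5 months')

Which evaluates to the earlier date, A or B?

B

A = 2053-06-04.
B = 2052-01-30.
B is earlier.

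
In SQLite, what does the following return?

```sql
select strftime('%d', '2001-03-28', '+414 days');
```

First apply '+414 days': 2001-03-28 → 2002-05-16.
`%d` extracts the 2-digit day of month: 16.

16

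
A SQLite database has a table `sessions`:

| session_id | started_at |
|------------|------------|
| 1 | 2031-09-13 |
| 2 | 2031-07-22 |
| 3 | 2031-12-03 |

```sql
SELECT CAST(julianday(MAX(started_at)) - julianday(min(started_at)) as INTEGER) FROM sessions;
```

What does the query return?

134

MIN = 2031-07-22, MAX = 2031-12-03.
9 days remain in July 2031 after the 22nd (31 − 22).
August 2031: 31 days.
September 2031: 30 days.
October 2031: 31 days.
November 2031: 30 days.
Then 3 days into December 2031.
Total: 9 + 31 + 30 + 31 + 30 + 3 = 134.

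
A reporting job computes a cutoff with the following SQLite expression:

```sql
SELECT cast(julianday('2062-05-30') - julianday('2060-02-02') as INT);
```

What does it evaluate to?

848

27 days remain in February 2060 after the 2nd (29 − 2).
Full months from March 2060 through April 2062 contribute their day counts.
Then 30 days into May 2062.
Total: 27 + 31 + 30 + 31 + 30 + 31 + 31 + 30 + 31 + 30 + 31 + 31 + 28 + 31 + 30 + 31 + 30 + 31 + 31 + 30 + 31 + 30 + 31 + 31 + 28 + 31 + 30 + 30 = 848.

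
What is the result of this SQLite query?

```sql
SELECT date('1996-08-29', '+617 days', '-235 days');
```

Applying '+617 days' to 1996-08-29: counting 617 days forward gives 1998-05-08.
Applying '-235 days' to 1998-05-08: counting 235 days back gives 1997-09-15.

1997-09-15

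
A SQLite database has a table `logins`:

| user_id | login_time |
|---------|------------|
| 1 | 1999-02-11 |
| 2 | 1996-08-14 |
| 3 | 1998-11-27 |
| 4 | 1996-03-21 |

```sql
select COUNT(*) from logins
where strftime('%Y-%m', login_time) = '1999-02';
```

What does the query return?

Rows with year-month 1999-02: 1999-02-11 → 1.

1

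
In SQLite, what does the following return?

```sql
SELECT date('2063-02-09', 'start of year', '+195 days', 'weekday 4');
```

2063-07-19

`start of year` rewinds 2063-02-09 to 2063-01-01.
Applying '+195 days' to 2063-01-01: counting 195 days forward gives 2063-07-15.
`weekday 4` advances to the next Thursday; 2063-07-15 is a Sunday, so it moves forward to 2063-07-19.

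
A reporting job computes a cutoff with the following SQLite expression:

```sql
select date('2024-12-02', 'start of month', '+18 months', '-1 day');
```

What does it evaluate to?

`start of month` rewinds 2024-12-02 to 2024-12-01.
Adding +18 months to 2024-12-01 gives 2026-06-01.
Going back 1 day from 2026-06-01 reaches 2026-05-31 (last day of May, 31 days).

2026-05-31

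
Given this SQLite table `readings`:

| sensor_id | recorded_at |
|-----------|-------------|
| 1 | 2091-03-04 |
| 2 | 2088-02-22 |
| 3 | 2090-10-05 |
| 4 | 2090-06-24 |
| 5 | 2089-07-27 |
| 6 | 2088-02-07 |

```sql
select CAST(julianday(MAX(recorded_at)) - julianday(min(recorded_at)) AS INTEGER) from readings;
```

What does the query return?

MIN = 2088-02-07, MAX = 2091-03-04.
22 days remain in February 2088 after the 7th (29 − 7).
Full months from March 2088 through February 2091 contribute their day counts.
Then 4 days into March 2091.
Total: 22 + 31 + 30 + 31 + 30 + 31 + 31 + 30 + 31 + 30 + 31 + 31 + 28 + 31 + 30 + 31 + 30 + 31 + 31 + 30 + 31 + 30 + 31 + 31 + 28 + 31 + 30 + 31 + 30 + 31 + 31 + 30 + 31 + 30 + 31 + 31 + 28 + 4 = 1121.

1121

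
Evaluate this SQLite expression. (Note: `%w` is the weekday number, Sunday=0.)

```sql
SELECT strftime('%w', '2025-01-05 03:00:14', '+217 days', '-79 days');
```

First apply '+217 days', '-79 days': 2025-01-05 03:00:14 → 2025-05-23 03:00:14.
2025-05-23 is a Friday; with Sunday=0 that is 5.

5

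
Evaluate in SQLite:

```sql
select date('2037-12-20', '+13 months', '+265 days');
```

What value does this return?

Adding +13 months to 2037-12-20 gives 2039-01-20.
Applying '+265 days' to 2039-01-20: counting 265 days forward gives 2039-10-12.

2039-10-12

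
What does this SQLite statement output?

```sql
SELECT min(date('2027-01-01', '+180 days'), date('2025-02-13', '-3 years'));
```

date('2027-01-01', '+180 days') → 2027-06-30.
date('2025-02-13', '-3 years') → 2022-02-13.
Earlier of the two is 2022-02-13.

2022-02-13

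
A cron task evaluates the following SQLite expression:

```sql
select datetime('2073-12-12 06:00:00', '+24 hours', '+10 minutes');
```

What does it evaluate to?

2073-12-13 06:10:00

+24 hours from 2073-12-12 06:00:00 is 2073-12-13 06:00:00 (crosses midnight).
+10 minutes from 2073-12-13 06:00:00 is 2073-12-13 06:10:00.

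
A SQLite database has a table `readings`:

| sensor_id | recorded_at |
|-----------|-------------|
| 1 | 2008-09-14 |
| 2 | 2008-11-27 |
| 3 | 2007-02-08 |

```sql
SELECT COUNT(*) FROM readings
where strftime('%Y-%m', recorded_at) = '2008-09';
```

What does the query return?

1

Rows with year-month 2008-09: 2008-09-14 → 1.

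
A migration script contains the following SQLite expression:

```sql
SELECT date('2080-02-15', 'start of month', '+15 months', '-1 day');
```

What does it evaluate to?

2081-04-30

`start of month` rewinds 2080-02-15 to 2080-02-01.
Adding +15 months to 2080-02-01 gives 2081-05-01.
Going back 1 day from 2081-05-01 reaches 2081-04-30 (last day of April, 30 days).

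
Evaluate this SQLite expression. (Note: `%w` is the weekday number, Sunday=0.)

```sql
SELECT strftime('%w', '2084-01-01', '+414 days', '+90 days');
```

First apply '+414 days', '+90 days': 2084-01-01 → 2085-05-19.
2085-05-19 is a Saturday; with Sunday=0 that is 6.

6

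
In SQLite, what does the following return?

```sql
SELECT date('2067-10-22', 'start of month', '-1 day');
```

`start of month` rewinds 2067-10-22 to 2067-10-01.
Going back 1 day from 2067-10-01 reaches 2067-09-30 (last day of September, 30 days).

2067-09-30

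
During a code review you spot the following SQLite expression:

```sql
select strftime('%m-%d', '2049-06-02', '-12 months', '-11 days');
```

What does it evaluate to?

First apply '-12 months', '-11 days': 2049-06-02 → 2048-05-22.
`%m-%d` extracts the month-day: 05-22.

05-22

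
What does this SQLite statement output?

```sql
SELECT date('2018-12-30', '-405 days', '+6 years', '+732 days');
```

Applying '-405 days' to 2018-12-30: counting 405 days back gives 2017-11-20.
Adding +6 years to 2017-11-20 gives 2023-11-20.
Applying '+732 days' to 2023-11-20: counting 732 days forward gives 2025-11-21.

2025-11-21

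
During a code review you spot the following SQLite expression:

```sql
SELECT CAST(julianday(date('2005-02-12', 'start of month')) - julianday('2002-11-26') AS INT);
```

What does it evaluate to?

`start of month` rewinds 2005-02-12 to 2005-02-01.
4 days remain in November 2002 after the 26th (30 − 26).
Full months from December 2002 through January 2005 contribute their day counts.
Then 1 day into February 2005.
Total: 4 + 31 + 31 + 28 + 31 + 30 + 31 + 30 + 31 + 31 + 30 + 31 + 30 + 31 + 31 + 29 + 31 + 30 + 31 + 30 + 31 + 31 + 30 + 31 + 30 + 31 + 31 + 1 = 798.

798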